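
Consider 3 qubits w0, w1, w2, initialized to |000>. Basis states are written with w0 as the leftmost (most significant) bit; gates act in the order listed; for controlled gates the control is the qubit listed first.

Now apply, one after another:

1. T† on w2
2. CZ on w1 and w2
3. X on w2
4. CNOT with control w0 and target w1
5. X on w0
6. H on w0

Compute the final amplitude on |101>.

The amplitude on |101> is -sqrt(2)/2.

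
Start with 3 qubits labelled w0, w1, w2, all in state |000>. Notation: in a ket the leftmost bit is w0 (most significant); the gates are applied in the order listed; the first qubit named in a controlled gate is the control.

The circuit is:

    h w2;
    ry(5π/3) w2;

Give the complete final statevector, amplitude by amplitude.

The final amplitudes are -sqrt(6)/4 - sqrt(2)/4 on |000>, -sqrt(6)/4 + sqrt(2)/4 on |001>, and 0 on every other basis state.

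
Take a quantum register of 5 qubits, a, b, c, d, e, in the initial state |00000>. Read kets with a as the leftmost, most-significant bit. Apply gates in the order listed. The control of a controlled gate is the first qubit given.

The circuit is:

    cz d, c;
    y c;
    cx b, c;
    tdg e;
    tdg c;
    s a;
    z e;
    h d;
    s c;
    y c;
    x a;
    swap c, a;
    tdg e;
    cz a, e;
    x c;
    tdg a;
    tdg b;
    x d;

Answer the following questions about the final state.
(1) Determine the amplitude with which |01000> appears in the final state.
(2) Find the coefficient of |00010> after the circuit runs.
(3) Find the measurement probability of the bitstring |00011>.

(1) |01000> carries amplitude 0 in the final state.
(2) |00010> carries amplitude sqrt(2)*exp(I*pi/4)/2 in the final state.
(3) Outcome |00011> occurs with probability 0.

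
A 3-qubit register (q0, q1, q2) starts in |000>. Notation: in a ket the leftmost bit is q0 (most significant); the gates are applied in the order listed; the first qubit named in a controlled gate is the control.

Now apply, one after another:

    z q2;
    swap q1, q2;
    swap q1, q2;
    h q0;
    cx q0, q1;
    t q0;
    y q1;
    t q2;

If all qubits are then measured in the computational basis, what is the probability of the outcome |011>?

A full measurement returns |011> with probability 0. Key observation: the block from step 2 through step 3 cancels to the identity and can be dropped.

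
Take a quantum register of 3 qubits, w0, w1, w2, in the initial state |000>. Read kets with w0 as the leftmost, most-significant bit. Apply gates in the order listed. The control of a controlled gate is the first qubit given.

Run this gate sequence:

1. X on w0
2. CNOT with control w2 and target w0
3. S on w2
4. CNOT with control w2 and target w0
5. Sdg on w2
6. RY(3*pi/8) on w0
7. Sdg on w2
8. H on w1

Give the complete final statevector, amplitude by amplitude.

After the circuit, the state carries amplitude -sqrt(2)*sin(3*pi/16)/2 on |000>, 0 on |001>, -sqrt(2)*sin(3*pi/16)/2 on |010>, 0 on |011>, sqrt(2)*cos(3*pi/16)/2 on |100>, 0 on |101>, sqrt(2)*cos(3*pi/16)/2 on |110>, 0 on |111>.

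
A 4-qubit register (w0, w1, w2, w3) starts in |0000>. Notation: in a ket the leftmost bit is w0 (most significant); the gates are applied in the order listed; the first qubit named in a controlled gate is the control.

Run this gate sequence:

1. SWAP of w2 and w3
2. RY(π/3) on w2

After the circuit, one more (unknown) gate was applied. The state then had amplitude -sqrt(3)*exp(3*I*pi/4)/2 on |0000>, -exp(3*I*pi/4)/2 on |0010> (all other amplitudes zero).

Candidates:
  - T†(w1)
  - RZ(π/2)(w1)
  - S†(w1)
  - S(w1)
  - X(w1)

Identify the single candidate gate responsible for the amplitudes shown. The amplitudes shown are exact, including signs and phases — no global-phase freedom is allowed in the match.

It was RZ(π/2)(w1) that produced the state shown.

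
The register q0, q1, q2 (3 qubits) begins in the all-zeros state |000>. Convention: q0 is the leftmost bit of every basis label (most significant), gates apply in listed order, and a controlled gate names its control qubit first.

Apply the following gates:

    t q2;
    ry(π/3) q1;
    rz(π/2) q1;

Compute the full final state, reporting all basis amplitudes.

After the circuit, the state carries amplitude -sqrt(3)*exp(3*I*pi/4)/2 on |000>, exp(I*pi/4)/2 on |010>, and 0 on every other basis state.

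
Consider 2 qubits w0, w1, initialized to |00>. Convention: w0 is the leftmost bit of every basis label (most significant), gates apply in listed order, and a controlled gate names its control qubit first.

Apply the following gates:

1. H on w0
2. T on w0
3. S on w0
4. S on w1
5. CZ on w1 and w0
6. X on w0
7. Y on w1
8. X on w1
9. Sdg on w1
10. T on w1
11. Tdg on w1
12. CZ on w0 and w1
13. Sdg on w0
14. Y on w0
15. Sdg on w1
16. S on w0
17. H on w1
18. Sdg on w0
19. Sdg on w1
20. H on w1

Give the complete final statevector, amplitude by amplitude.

After the circuit, the state carries amplitude sqrt(2)*(-1 - I)/4 on |00>, sqrt(2)*(1 - I)/4 on |01>, sqrt(2)*(-1 - I)*exp(I*pi/4)/4 on |10>, 1/2 on |11>.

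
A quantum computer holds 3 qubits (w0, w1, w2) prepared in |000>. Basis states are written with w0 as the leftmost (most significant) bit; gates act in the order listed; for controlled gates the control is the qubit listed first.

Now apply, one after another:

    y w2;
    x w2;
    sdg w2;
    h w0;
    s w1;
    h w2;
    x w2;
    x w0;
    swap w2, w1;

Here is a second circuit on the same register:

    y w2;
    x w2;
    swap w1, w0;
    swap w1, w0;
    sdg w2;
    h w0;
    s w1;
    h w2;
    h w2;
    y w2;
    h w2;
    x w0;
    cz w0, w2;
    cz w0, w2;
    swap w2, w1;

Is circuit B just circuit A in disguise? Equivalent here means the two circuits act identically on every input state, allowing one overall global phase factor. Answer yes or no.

No: there is an input state on which the two circuits produce genuinely different outputs (not merely differing by a phase).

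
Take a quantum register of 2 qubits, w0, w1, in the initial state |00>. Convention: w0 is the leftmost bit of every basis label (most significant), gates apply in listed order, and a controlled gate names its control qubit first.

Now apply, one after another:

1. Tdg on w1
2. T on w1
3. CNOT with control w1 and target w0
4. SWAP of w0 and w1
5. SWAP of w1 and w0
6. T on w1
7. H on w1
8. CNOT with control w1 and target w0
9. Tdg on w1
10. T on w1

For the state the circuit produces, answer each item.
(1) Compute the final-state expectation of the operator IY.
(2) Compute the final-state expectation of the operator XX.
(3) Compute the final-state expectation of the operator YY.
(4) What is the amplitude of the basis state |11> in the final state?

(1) The observable IY averages to 0.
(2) The observable XX averages to 1.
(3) The expectation value of YY is -1.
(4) |11> carries amplitude sqrt(2)/2 in the final state.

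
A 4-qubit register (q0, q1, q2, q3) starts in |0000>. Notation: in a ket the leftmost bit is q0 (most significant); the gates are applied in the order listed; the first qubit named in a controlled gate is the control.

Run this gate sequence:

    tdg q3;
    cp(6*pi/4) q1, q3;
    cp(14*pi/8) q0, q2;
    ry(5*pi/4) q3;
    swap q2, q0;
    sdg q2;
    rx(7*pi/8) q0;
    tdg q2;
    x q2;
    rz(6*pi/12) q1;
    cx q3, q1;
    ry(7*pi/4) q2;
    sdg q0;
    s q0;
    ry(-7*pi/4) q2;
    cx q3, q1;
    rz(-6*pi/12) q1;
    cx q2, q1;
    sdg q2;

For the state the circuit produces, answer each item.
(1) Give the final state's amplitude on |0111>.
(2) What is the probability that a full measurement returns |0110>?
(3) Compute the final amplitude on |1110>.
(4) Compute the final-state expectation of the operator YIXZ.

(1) The final state's coefficient on |0111> equals -I*sqrt(sqrt(2) + 2)*sin(pi/16)/2. Key observation: gates 10-17 undo each other exactly, leaving only the rest of the circuit to track.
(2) A full measurement returns |0110> with probability (2 - sqrt(2))*(2 - sqrt(sqrt(2) + 2))/16.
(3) |1110> carries amplitude sqrt(2 - sqrt(2))*cos(pi/16)/2 in the final state.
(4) In the final state, YIXZ has expectation 0.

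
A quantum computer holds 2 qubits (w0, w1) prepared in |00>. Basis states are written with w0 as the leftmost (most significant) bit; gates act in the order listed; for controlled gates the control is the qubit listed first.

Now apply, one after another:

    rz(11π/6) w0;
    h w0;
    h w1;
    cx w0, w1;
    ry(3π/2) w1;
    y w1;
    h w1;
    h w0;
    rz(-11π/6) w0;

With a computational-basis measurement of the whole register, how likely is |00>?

The probability of measuring |00> is 1/2.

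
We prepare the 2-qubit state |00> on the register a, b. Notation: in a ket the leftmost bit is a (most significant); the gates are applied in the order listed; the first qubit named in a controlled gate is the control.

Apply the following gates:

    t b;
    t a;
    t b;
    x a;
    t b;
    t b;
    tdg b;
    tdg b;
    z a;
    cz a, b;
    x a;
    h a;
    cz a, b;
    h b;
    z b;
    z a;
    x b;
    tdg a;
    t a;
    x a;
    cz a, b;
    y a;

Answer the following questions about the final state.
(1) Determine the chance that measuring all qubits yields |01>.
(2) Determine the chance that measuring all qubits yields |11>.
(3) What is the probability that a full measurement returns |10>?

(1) A full measurement returns |01> with probability 1/4. Key observation: steps 5-8 multiply out to the identity, so the circuit reduces to the remaining gates.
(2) The probability of measuring |11> is 1/4.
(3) The probability of measuring |10> is 1/4.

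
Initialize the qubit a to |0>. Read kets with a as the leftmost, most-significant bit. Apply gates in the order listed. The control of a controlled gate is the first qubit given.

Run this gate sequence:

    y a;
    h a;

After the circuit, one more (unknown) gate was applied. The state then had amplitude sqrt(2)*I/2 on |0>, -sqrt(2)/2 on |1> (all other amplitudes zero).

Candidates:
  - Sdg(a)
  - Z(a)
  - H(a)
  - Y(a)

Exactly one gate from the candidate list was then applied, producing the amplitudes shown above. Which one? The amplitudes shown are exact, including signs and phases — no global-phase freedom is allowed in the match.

The applied gate was Sdg(a).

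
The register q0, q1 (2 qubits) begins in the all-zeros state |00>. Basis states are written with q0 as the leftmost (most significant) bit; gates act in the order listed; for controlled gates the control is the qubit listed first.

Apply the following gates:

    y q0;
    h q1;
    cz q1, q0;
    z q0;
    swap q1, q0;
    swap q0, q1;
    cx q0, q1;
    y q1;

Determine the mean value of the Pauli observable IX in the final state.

In the final state, IX has expectation 1.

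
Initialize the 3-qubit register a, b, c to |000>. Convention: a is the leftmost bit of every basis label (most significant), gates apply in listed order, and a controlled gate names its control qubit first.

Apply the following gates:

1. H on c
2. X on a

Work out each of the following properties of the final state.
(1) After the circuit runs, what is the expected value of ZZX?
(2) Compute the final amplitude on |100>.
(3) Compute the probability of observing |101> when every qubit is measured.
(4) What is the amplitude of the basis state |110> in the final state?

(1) The expectation value of ZZX is -1.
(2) The final state's coefficient on |100> equals sqrt(2)/2.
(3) Outcome |101> occurs with probability 1/2.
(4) The amplitude on |110> is 0.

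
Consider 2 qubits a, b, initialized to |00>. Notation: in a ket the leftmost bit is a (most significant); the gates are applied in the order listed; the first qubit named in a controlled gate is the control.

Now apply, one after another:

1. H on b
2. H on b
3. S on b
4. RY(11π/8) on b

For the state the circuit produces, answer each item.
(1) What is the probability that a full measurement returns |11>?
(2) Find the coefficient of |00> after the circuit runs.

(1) Outcome |11> occurs with probability 0.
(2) |00> carries amplitude -cos(5*pi/16) in the final state.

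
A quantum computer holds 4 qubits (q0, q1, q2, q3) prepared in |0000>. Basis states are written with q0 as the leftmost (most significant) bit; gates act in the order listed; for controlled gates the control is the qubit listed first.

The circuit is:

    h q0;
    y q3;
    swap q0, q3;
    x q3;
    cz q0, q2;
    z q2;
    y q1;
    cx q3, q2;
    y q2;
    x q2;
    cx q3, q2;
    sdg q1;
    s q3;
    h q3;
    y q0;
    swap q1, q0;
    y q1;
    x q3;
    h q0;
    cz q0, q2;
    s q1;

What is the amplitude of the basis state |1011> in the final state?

|1011> carries amplitude 0 in the final state.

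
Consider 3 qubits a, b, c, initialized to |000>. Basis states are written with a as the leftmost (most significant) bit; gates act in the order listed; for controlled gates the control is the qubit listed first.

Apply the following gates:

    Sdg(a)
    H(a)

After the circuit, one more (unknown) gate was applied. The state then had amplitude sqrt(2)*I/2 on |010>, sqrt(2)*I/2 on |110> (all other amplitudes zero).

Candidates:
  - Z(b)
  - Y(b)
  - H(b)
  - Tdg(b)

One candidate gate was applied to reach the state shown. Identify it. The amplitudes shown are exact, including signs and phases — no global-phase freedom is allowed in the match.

The unique candidate consistent with the amplitudes is Y(b).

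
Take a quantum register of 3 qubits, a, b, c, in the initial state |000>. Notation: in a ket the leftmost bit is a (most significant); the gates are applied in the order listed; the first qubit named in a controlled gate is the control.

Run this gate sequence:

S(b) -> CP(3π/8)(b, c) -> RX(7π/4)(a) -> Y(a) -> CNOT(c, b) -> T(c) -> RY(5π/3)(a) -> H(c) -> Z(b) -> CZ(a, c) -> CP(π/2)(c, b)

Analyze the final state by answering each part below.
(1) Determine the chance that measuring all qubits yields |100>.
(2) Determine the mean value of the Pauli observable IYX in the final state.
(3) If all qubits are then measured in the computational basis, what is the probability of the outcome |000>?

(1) Outcome |100> occurs with probability sqrt(2)/16 + 1/4.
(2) The expectation value of IYX is 0.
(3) Outcome |000> occurs with probability 1/4 - sqrt(2)/16.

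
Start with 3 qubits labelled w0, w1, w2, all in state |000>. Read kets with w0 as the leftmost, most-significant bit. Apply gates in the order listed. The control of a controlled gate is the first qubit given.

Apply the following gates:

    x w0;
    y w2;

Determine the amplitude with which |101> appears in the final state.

|101> carries amplitude I in the final state.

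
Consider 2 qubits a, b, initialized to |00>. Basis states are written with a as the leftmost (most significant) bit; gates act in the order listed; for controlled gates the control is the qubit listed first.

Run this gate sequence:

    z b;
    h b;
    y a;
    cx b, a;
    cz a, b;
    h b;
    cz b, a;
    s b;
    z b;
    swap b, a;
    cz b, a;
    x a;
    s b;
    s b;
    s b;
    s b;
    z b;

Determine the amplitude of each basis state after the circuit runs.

The final amplitudes are -1/2 on |00>, -1/2 on |01>, I/2 on |10>, -I/2 on |11>. Key observation: gates 13-16 undo each other exactly, leaving only the rest of the circuit to track.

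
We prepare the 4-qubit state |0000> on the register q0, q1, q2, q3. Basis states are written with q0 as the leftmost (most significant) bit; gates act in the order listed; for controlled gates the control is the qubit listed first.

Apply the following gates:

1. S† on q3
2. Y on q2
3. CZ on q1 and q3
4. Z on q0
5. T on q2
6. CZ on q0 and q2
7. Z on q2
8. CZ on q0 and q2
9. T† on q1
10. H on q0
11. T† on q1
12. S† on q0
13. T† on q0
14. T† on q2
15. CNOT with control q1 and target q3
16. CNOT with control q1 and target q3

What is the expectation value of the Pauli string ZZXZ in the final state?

In the final state, ZZXZ has expectation 0.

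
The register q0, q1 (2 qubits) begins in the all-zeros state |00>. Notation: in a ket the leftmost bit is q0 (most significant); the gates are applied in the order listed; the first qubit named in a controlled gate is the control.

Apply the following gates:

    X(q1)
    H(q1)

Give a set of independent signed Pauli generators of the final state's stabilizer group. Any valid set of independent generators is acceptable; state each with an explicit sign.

The stabilizer group can be generated by -IX, +ZI, among other valid generating sets.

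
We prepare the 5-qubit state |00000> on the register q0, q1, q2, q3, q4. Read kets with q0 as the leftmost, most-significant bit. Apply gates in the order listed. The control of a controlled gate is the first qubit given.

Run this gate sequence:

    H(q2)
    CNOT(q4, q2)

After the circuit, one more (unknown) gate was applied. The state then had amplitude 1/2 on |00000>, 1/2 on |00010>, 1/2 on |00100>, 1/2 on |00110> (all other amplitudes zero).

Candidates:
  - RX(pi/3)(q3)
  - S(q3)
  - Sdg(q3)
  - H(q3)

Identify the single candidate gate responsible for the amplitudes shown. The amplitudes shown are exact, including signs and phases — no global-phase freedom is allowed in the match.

The applied gate was H(q3).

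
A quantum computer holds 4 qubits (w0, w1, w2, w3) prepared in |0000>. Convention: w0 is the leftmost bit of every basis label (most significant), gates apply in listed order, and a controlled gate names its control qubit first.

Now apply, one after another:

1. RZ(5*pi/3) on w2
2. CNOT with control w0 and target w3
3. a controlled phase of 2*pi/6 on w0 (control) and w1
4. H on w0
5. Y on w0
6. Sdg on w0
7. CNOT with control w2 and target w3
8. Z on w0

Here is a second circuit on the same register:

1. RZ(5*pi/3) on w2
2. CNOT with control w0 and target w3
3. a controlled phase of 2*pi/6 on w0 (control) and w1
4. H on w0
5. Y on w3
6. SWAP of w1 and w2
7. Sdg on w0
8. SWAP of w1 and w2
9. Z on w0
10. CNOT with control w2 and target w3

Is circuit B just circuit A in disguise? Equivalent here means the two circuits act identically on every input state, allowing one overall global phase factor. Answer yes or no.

No: there is an input state on which the two circuits produce genuinely different outputs (not merely differing by a phase).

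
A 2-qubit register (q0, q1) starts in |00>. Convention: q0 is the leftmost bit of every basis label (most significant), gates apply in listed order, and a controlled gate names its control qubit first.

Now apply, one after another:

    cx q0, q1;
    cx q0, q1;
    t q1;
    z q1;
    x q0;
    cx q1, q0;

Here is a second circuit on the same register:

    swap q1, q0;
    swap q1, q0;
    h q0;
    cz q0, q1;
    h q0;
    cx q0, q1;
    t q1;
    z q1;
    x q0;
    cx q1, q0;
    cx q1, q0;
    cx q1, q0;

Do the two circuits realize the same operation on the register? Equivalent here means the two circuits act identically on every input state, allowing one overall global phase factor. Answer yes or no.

No — the two circuits implement different unitaries, even allowing a global phase.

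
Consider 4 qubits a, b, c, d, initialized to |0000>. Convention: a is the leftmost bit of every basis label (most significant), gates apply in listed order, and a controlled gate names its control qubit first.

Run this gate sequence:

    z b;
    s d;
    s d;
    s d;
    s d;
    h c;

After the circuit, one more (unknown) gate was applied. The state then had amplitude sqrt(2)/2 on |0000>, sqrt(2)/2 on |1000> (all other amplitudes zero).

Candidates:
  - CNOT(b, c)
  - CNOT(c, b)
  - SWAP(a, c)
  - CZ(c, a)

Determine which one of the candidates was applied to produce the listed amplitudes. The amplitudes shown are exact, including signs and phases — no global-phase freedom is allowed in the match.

The applied gate was SWAP(a, c).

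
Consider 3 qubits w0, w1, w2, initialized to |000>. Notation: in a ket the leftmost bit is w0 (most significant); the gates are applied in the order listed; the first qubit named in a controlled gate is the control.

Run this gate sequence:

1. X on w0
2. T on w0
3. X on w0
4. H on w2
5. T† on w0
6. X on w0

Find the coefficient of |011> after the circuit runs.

The final state's coefficient on |011> equals 0.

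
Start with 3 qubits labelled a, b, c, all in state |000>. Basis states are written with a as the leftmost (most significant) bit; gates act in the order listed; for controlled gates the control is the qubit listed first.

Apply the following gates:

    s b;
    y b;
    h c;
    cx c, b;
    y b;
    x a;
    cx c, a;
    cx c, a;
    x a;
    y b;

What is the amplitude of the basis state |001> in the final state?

|001> carries amplitude sqrt(2)*I/2 in the final state. Key observation: steps 5-10 multiply out to the identity, so the circuit reduces to the remaining gates.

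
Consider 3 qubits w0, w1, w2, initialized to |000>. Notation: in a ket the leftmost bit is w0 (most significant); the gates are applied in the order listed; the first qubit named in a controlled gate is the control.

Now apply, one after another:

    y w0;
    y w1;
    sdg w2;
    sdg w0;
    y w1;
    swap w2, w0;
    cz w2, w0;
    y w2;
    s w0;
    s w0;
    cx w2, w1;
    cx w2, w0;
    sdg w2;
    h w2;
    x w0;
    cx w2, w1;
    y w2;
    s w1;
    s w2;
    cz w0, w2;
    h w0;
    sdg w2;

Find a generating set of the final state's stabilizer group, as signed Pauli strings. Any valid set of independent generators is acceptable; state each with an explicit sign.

The stabilizer group can be generated by -XII, -IXY, -IZZ, among other valid generating sets.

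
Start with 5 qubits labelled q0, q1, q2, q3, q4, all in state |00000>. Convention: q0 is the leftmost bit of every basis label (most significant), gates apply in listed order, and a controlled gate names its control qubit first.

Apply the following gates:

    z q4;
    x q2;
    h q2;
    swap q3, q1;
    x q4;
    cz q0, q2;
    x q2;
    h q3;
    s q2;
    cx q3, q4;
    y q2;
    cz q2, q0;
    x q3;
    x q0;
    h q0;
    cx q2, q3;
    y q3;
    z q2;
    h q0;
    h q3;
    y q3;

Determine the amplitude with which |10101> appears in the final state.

The amplitude on |10101> is -sqrt(2)*I/4.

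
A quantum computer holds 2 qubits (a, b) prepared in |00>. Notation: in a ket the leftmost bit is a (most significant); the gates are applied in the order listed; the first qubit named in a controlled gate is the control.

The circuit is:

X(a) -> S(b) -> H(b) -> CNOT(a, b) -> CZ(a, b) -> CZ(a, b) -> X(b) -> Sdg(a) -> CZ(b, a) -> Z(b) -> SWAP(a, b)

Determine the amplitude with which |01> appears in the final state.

The final state's coefficient on |01> equals -sqrt(2)*I/2.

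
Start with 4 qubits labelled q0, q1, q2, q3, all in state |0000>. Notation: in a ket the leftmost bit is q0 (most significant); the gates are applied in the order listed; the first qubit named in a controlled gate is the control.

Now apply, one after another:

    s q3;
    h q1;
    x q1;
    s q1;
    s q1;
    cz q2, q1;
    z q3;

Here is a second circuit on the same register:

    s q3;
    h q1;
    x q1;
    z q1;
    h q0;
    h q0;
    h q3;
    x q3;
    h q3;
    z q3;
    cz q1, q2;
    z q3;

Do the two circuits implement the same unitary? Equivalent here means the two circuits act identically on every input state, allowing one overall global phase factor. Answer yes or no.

Yes, they are equivalent — the unitaries differ by at most a global phase.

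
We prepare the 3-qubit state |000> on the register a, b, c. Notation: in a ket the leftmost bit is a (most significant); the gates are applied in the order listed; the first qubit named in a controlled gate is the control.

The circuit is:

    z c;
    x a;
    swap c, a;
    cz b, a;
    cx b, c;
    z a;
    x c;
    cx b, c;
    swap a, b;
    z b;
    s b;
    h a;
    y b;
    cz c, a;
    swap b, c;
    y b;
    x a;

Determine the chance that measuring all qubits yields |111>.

Outcome |111> occurs with probability 1/2.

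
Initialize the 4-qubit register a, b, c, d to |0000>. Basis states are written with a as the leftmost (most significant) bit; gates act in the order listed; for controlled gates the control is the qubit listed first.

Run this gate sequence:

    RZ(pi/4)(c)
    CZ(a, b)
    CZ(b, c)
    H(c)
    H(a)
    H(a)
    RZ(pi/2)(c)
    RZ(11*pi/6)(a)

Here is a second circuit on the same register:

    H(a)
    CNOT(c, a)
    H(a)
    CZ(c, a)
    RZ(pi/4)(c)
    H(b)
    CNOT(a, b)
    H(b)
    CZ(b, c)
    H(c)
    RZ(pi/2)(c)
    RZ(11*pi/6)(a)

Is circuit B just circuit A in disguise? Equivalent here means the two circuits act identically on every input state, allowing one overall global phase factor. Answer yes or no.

Yes, they are equivalent — the unitaries differ by at most a global phase.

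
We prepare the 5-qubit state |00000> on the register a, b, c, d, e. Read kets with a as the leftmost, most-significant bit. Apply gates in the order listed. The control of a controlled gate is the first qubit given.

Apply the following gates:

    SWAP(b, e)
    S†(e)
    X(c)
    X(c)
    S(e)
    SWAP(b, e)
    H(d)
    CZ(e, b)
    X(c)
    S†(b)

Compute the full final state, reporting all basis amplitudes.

After the circuit, the state carries amplitude sqrt(2)/2 on |00100>, sqrt(2)/2 on |00110>, and 0 on every other basis state. Key observation: gates 1-6 undo each other exactly, leaving only the rest of the circuit to track.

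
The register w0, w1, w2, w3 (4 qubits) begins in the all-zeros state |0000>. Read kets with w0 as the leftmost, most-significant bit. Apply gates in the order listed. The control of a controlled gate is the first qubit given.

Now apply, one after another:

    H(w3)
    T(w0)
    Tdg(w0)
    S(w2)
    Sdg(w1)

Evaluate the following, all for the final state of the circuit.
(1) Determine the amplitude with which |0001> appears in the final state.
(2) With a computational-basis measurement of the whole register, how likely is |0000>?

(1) The amplitude on |0001> is sqrt(2)/2.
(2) Outcome |0000> occurs with probability 1/2.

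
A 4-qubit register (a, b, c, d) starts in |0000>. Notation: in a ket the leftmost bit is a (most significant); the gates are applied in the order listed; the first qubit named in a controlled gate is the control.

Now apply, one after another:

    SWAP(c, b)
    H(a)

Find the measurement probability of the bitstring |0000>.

A full measurement returns |0000> with probability 1/2.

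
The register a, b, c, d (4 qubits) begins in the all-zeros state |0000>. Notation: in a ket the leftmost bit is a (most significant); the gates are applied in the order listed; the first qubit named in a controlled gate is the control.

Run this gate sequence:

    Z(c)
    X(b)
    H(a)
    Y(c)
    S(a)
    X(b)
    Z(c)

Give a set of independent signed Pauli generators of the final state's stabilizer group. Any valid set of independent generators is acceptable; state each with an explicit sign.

The final state is stabilized by the group generated by +YIII, +IZII, -IIZI, +IIIZ; other independent generating sets are equally valid.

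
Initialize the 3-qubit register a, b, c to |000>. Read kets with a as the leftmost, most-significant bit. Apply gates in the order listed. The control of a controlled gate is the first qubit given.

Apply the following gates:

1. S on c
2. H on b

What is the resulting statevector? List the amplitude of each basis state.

The final amplitudes are sqrt(2)/2 on |000>, sqrt(2)/2 on |010>, and 0 on every other basis state.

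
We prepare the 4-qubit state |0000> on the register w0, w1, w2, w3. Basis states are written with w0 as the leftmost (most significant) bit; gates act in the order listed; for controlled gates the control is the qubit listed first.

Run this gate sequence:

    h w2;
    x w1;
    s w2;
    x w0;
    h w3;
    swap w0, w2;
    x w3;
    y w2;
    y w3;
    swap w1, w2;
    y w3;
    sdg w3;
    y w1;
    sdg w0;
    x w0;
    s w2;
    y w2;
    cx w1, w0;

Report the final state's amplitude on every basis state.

After the circuit, the state carries amplitude 1/2 on |0100>, -I/2 on |0101>, 1/2 on |1100>, -I/2 on |1101>, and 0 on every other basis state.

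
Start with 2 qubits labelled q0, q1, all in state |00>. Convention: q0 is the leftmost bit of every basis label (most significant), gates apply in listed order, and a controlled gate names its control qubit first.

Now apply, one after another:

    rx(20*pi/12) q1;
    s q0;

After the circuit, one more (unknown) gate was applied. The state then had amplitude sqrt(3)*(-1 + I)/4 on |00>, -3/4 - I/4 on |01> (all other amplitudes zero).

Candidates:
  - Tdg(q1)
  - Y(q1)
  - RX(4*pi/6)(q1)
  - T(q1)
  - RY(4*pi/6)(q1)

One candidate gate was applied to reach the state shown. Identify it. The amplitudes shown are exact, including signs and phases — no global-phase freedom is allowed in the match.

The unique candidate consistent with the amplitudes is RY(4*pi/6)(q1).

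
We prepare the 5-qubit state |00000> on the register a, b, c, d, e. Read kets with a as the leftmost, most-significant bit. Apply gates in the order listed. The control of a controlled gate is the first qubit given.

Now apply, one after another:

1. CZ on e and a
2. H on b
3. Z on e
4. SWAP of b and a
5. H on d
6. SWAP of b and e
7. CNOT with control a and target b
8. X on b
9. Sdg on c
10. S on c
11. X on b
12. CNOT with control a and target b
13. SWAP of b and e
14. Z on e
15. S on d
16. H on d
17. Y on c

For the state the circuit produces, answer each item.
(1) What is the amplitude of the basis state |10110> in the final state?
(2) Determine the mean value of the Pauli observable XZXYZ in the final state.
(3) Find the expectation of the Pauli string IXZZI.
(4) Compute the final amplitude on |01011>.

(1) The amplitude on |10110> is sqrt(2)*(1 + I)/4.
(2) In the final state, XZXYZ has expectation 0.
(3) In the final state, IXZZI has expectation 0.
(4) The final state's coefficient on |01011> equals 0.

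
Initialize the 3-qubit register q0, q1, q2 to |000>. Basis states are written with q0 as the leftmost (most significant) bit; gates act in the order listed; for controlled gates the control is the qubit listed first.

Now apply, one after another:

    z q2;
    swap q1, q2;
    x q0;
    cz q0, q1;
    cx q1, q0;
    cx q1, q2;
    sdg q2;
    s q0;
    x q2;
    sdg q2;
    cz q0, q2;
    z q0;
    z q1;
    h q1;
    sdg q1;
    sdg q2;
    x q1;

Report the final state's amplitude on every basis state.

The final amplitudes are -sqrt(2)/2 on |101>, -sqrt(2)*I/2 on |111>, and 0 on every other basis state.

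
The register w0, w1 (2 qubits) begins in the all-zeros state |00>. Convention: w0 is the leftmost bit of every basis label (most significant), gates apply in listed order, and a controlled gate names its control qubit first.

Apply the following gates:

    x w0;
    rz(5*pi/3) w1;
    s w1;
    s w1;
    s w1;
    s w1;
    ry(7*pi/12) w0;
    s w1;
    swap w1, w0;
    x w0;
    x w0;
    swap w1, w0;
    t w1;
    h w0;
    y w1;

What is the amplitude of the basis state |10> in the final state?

The amplitude on |10> is 0.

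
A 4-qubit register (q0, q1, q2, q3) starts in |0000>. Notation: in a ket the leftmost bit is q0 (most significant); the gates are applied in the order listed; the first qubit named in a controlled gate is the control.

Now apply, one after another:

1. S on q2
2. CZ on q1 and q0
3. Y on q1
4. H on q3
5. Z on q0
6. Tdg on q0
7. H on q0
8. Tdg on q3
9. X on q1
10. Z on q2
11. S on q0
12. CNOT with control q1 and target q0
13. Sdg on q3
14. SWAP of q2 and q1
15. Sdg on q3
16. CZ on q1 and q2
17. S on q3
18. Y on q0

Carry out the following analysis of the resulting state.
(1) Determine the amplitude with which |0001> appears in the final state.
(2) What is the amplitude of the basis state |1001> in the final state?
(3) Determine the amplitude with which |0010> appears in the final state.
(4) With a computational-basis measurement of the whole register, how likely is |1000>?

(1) The amplitude on |0001> is -exp(3*I*pi/4)/2.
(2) |1001> carries amplitude exp(I*pi/4)/2 in the final state.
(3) The amplitude on |0010> is 0.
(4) A full measurement returns |1000> with probability 1/4.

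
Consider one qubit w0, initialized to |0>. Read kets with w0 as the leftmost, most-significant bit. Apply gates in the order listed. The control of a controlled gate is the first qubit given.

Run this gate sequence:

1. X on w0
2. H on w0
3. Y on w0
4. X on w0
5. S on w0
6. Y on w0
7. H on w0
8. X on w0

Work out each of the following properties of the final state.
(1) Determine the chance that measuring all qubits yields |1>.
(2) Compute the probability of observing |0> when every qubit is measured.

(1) The probability of measuring |1> is 1/2.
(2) The probability of measuring |0> is 1/2.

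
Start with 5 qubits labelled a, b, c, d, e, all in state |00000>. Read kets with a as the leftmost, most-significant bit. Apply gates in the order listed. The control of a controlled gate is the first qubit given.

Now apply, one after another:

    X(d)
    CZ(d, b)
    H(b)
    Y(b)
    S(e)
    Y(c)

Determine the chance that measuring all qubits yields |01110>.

Outcome |01110> occurs with probability 1/2.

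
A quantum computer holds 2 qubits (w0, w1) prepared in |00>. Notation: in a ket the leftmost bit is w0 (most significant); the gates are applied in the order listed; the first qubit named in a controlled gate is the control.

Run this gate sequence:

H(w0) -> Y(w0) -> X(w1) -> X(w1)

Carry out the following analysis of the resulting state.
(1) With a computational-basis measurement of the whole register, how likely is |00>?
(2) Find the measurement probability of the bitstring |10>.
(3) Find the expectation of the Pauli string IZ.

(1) The probability of measuring |00> is 1/2. Key observation: steps 3-4 multiply out to the identity, so the circuit reduces to the remaining gates.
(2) A full measurement returns |10> with probability 1/2.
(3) The expectation value of IZ is 1.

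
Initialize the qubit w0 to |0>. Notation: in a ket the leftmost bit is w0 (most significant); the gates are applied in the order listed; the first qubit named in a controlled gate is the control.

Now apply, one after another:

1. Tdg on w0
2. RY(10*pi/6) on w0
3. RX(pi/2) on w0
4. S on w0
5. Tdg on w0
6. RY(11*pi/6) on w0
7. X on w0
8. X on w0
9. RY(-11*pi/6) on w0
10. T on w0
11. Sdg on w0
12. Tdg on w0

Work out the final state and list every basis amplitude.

The resulting statevector has amplitude -sqrt(6)/4 - sqrt(2)*I/4 on |0>, (sqrt(6) - sqrt(2)*I)*exp(I*pi/4)/4 on |1>.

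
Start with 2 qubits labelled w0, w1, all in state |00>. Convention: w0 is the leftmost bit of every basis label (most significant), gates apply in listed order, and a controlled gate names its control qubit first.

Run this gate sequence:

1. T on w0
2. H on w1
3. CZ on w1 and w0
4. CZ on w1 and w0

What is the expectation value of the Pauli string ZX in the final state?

In the final state, ZX has expectation 1. Key observation: the block from step 3 through step 4 cancels to the identity and can be dropped.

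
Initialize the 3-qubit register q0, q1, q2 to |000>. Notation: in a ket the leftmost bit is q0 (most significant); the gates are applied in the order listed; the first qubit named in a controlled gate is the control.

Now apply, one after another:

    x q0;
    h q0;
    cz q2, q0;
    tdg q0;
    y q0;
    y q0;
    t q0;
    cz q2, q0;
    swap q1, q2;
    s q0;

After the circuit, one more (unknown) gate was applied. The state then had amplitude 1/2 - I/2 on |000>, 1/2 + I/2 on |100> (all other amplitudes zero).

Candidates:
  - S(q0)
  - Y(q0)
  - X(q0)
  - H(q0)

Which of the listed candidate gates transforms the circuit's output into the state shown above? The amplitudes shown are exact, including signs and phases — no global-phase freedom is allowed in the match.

The unique candidate consistent with the amplitudes is H(q0). Key observation: gates 3-8 undo each other exactly, leaving only the rest of the circuit to track.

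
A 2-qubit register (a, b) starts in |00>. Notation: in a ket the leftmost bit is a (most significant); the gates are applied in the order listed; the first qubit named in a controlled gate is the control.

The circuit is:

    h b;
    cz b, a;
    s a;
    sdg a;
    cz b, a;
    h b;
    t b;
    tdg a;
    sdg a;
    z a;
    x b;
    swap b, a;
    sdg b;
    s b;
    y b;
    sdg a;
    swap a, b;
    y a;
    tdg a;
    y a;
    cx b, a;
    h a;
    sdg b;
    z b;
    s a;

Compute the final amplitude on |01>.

The amplitude on |01> is sqrt(2)*I/2.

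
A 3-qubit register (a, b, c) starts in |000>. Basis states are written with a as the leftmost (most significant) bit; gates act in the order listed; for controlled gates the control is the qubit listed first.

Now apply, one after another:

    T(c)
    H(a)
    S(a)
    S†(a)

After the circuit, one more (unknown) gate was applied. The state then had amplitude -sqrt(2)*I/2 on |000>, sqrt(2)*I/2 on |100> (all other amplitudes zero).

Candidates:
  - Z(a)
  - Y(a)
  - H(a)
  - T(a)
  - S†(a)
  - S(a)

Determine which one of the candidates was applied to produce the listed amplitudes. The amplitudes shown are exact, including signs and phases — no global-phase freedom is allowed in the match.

The unique candidate consistent with the amplitudes is Y(a). Key observation: gates 3-4 undo each other exactly, leaving only the rest of the circuit to track.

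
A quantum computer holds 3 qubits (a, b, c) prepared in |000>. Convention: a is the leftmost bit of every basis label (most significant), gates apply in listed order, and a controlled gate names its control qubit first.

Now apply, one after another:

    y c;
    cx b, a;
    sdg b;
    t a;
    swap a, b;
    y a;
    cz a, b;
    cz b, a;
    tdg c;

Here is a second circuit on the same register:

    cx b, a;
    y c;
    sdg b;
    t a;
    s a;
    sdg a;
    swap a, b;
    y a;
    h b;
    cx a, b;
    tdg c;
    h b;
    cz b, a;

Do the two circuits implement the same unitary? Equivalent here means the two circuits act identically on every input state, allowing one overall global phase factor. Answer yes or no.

Yes, they are equivalent — the unitaries differ by at most a global phase.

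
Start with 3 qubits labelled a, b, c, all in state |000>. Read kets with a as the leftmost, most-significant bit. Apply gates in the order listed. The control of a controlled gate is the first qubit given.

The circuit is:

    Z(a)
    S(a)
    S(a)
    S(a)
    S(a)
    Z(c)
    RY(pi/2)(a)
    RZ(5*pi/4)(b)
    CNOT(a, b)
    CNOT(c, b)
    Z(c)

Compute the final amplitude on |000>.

|000> carries amplitude -sqrt(2)*exp(3*I*pi/8)/2 in the final state. Key observation: the block from step 2 through step 5 cancels to the identity and can be dropped.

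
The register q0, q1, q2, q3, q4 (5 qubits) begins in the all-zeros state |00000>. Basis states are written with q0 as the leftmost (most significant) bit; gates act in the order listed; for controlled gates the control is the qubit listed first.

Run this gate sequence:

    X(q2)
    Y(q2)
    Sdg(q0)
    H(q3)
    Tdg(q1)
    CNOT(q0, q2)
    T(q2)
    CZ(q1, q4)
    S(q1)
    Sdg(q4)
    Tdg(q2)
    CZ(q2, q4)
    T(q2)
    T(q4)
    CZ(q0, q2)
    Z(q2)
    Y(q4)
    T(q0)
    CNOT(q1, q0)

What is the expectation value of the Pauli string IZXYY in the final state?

The expectation value of IZXYY is 0.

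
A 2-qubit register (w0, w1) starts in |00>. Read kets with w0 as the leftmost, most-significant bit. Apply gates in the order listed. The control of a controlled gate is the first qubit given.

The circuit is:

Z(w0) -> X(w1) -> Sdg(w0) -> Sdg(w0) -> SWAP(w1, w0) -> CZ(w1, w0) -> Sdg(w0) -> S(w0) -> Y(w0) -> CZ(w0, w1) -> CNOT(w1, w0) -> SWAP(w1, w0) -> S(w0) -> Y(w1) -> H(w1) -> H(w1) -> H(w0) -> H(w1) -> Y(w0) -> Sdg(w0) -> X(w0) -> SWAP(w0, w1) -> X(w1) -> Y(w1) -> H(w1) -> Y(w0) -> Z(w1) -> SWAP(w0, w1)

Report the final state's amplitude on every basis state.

The final amplitudes are sqrt(2)*(1 + I)/4 on |00>, sqrt(2)*(1 + I)/4 on |01>, sqrt(2)*(-1 + I)/4 on |10>, sqrt(2)*(-1 + I)/4 on |11>.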